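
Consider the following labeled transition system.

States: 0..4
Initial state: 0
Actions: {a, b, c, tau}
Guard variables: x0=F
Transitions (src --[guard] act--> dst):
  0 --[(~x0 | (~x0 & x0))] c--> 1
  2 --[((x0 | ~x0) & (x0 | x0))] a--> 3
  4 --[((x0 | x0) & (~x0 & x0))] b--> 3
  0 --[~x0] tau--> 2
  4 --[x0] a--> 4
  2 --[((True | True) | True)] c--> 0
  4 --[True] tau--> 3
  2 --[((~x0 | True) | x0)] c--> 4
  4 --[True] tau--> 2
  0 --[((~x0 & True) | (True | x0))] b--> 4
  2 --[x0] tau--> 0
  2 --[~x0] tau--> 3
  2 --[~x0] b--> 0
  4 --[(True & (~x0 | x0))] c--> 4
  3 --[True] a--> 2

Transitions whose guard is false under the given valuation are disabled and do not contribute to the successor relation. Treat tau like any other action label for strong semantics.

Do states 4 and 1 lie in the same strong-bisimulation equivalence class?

Answer: NOT BISIMILAR

Analysis:
Refine partition for ~:
  π0 = {{0,1,2,3,4}}
  π1 = {{0,2},{1},{3},{4}}
  π2 = {{0},{1},{2},{3},{4}}
stable after 3 split(s): 5 block(s)
[4]={4}  [1]={1}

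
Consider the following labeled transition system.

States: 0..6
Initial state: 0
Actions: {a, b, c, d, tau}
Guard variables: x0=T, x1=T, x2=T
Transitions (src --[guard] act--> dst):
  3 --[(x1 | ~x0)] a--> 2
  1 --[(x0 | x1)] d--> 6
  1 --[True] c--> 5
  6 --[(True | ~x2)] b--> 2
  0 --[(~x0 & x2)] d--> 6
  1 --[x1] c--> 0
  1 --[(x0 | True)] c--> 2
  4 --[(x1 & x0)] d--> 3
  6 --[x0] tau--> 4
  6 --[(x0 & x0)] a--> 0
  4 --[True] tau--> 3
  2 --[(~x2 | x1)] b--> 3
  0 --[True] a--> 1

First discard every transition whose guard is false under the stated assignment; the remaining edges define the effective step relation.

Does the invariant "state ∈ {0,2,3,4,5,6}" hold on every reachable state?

Safe = {0,2,3,4,5,6}
Reach set: {0,1,2,3,4,5,6}
  0: ✓
  1: VIOLATES
  2: ✓
  3: ✓
  4: ✓
  5: ✓
  6: ✓
witness against invariant: a → 1

Answer: INVARIANT VIOLATED at state 1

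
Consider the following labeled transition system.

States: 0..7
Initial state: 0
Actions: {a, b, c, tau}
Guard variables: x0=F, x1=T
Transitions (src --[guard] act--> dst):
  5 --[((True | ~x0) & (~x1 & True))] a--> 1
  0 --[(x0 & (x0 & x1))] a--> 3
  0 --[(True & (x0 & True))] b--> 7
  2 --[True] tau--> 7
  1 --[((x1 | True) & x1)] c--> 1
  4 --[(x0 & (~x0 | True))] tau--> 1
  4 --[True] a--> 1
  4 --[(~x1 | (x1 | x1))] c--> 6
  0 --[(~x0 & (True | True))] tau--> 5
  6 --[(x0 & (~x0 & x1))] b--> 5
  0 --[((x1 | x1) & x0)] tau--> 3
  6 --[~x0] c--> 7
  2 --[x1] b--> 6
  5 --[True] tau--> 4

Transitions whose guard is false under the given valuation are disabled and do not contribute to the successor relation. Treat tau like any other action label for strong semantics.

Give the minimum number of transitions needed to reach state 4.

BFS to 4:
  depth 0: {0}
  depth 1: {5}
  depth 2: {4}
depth(4)=2, e.g. tau·tau

Answer: 2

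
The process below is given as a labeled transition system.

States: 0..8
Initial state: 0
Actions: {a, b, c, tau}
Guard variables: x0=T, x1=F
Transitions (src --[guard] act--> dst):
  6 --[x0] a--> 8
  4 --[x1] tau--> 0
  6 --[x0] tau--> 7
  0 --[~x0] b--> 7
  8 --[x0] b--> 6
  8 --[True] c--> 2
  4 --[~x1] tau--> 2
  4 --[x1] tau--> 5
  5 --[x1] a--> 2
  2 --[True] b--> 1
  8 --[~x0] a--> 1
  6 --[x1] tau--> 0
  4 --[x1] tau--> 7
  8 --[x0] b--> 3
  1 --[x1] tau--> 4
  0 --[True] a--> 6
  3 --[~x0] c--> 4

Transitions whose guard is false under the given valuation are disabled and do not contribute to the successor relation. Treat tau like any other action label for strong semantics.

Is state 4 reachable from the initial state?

Answer: UNREACHABLE

Trace:
After dropping false guards: 8 live edges.
depth 0: {0}
depth 1: {6}  cumulative {0,6}
depth 2: {7,8}  cumulative {0,6,7,8}
depth 3: {2,3}  cumulative {0,2,3,6,7,8}
depth 4: {1}  cumulative {0,1,2,3,6,7,8}
Reachable = {0,1,2,3,6,7,8}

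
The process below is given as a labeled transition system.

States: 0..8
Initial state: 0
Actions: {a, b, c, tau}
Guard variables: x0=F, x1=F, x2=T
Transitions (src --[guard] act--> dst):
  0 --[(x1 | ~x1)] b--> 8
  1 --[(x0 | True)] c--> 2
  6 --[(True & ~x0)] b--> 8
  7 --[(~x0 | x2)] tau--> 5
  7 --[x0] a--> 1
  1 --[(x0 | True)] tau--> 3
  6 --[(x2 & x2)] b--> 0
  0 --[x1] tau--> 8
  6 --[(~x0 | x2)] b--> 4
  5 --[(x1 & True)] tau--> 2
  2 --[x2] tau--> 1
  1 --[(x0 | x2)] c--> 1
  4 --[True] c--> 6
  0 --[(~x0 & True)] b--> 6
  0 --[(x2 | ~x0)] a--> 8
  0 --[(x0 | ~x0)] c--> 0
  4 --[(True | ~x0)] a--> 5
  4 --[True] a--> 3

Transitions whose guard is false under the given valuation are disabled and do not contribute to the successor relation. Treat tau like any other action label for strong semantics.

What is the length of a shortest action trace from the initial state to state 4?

Answer: 2

Analysis:
BFS to 4:
  L0 = {0}
  L1 = {6,8}
  L2 = {4}
first hit 4 at d=2 via b·b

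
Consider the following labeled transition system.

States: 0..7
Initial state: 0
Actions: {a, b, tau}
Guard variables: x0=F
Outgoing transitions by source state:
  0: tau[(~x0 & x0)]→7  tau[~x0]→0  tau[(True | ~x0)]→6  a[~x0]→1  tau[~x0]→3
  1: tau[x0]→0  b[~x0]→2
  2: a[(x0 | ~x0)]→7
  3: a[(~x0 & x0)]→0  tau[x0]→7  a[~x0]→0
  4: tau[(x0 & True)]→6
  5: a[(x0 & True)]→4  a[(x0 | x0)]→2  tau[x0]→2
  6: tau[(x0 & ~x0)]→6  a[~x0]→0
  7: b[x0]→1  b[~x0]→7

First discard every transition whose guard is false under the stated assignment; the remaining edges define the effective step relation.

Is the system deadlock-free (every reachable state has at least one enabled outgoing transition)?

Reach set: {0,1,2,3,6,7}
  0: a→1  tau→0  tau→3  tau→6  [4 out]
  1: b→2  [1 out]
  2: a→7  [1 out]
  3: a→0  [1 out]
  6: a→0  [1 out]
  7: b→7  [1 out]

Answer: DEADLOCK-FREE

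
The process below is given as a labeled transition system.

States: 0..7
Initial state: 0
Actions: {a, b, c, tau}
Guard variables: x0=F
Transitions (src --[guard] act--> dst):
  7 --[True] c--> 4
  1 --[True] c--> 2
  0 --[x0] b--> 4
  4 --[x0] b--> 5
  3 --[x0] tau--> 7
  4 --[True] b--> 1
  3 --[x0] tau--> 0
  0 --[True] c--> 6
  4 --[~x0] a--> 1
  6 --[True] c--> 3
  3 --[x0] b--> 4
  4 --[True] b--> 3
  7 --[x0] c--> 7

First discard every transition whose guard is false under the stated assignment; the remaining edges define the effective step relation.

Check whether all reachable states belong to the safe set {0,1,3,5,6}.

Answer: INVARIANT HOLDS

Working:
Inv-set: {0,1,3,5,6}
Reach set: {0,3,6}
  0: safe
  3: safe
  6: safe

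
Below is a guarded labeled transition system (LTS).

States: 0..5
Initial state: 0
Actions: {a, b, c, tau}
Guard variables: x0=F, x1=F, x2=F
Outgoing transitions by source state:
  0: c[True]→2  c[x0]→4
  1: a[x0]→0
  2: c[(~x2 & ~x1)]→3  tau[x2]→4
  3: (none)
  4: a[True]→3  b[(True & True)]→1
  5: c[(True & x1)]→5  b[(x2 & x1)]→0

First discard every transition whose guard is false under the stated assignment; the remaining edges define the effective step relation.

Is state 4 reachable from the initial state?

After dropping false guards: 4 live edges.
depth 0: {0}
depth 1: {2}  total {0,2}
depth 2: {3}  total {0,2,3}
Reach set: {0,2,3}

Answer: UNREACHABLE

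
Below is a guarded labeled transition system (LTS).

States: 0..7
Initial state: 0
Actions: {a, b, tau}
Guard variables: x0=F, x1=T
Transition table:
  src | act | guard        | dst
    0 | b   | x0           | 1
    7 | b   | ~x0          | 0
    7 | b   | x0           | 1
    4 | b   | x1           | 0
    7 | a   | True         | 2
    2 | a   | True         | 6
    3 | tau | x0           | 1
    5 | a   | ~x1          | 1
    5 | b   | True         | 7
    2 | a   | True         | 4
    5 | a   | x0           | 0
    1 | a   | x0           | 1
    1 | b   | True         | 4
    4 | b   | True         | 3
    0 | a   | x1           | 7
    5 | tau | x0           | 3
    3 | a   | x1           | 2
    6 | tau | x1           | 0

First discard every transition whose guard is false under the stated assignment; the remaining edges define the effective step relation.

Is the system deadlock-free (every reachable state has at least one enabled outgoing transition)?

Answer: DEADLOCK-FREE

Trace:
R = {0,2,3,4,6,7}
  0: a→7  [1 exit(s)]
  2: a→4  a→6  [2 exit(s)]
  3: a→2  [1 exit(s)]
  4: b→0  b→3  [2 exit(s)]
  6: tau→0  [1 exit(s)]
  7: a→2  b→0  [2 exit(s)]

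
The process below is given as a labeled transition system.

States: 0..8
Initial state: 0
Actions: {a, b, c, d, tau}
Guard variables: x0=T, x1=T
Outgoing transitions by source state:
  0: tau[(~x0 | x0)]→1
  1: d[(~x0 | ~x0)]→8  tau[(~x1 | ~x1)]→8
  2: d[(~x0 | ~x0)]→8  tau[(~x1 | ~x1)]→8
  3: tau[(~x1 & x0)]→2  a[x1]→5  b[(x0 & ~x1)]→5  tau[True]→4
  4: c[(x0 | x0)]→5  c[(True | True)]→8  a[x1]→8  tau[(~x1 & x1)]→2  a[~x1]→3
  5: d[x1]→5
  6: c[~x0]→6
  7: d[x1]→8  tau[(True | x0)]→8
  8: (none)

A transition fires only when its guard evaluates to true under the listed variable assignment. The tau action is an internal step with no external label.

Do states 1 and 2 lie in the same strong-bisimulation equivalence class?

Answer: BISIMILAR

Working:
Bisimulation quotient by refinement:
  P[0] = {{0,1,2,3,4,5,6,7,8}}
  P[1] = {{0},{1,2,6,8},{3},{4},{5},{7}}
Fixed point at round 2; 6 class(es).
[1]={1,2,6,8}  [2]={1,2,6,8}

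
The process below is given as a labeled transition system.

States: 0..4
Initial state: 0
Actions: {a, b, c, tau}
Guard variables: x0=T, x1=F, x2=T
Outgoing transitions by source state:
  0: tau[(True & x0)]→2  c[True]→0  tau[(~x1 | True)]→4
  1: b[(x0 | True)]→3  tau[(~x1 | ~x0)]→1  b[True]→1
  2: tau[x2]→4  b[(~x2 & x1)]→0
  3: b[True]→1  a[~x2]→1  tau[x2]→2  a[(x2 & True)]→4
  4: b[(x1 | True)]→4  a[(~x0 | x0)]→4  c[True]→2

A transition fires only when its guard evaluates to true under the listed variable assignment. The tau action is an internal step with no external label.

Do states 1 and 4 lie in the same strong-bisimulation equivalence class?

Bisimulation quotient by refinement:
  P[0] = {{0,1,2,3,4}}
  P[1] = {{0},{1},{2},{3},{4}}
Fixed point at round 2; 5 class(es).
class of 1: {1}; class of 4: {4}

Answer: NOT BISIMILAR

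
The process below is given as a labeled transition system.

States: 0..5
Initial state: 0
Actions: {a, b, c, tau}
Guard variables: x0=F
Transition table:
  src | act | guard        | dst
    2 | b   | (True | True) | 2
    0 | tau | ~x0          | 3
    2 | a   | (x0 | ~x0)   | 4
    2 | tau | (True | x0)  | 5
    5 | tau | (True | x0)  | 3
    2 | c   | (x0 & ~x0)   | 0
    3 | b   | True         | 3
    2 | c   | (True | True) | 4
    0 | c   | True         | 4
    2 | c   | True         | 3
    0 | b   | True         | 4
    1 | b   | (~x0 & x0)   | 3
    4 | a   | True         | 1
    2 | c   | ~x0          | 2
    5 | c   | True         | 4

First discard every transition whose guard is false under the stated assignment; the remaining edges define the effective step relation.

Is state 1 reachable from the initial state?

After dropping false guards: 13 live edges.
depth 0: {0}
depth 1: {3,4}  now seen {0,3,4}
depth 2: {1}  now seen {0,1,3,4}
Reach set: {0,1,3,4}
witness 1: c·a

Answer: REACHABLE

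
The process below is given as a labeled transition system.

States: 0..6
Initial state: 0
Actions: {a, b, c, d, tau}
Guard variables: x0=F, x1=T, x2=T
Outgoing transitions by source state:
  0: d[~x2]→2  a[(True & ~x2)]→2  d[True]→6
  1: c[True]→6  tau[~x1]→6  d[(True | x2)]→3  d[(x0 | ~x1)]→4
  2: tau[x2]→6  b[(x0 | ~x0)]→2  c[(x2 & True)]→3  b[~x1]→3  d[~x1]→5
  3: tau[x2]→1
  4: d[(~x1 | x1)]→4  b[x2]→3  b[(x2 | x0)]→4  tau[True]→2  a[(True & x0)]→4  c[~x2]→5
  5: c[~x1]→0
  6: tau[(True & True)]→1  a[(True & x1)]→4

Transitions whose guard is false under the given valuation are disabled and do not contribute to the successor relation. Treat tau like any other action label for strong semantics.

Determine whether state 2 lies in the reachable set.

Guard filter leaves 13 enabled edge(s).
L0 = {0}
L1 = {6}  cumulative {0,6}
L2 = {1,4}  cumulative {0,1,4,6}
L3 = {2,3}  cumulative {0,1,2,3,4,6}
Reach set: {0,1,2,3,4,6}
trace reaching 2: d·a·tau

Answer: REACHABLE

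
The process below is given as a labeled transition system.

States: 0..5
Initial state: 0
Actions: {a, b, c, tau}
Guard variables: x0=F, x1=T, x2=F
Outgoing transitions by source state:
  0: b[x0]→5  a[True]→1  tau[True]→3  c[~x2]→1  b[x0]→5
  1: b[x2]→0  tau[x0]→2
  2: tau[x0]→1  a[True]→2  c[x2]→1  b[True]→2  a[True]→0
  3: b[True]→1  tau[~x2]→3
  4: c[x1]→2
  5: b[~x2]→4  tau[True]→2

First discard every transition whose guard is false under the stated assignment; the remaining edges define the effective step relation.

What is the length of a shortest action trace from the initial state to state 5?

Answer: UNREACHABLE

Analysis:
Breadth-first toward 5:
  Layer 0: {0}
  Layer 1: {1,3}
5 never appears.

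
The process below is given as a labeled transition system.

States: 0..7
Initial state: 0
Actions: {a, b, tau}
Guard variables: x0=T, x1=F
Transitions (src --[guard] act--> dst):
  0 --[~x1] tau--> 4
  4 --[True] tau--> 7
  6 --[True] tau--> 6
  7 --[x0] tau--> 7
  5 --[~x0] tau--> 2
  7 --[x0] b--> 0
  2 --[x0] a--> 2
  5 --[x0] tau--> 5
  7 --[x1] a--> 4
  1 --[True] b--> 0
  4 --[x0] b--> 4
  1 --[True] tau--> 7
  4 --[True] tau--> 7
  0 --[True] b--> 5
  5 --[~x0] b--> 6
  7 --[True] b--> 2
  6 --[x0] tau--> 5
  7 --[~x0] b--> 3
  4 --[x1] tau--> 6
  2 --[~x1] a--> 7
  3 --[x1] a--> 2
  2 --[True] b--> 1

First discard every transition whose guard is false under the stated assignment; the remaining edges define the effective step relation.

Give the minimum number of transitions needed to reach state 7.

Breadth-first toward 7:
  depth 0: {0}
  depth 1: {4,5}
  depth 2: {7}
7 enters at depth 2; path tau·tau

Answer: 2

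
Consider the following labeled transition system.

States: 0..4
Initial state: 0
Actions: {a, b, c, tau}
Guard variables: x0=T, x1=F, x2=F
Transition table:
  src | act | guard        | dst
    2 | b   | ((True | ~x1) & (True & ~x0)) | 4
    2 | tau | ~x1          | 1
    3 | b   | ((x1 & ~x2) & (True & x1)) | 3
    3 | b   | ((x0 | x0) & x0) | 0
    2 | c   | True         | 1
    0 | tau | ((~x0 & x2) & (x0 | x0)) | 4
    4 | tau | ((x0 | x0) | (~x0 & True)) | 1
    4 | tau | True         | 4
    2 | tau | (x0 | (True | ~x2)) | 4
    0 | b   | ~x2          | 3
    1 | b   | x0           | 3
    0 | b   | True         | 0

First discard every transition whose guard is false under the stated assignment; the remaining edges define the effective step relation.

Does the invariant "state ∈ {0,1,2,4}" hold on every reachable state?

Safe = {0,1,2,4}
Reach set: {0,3}
  0: safe
  3: VIOLATES
witness against invariant: b → 3

Answer: INVARIANT VIOLATED at state 3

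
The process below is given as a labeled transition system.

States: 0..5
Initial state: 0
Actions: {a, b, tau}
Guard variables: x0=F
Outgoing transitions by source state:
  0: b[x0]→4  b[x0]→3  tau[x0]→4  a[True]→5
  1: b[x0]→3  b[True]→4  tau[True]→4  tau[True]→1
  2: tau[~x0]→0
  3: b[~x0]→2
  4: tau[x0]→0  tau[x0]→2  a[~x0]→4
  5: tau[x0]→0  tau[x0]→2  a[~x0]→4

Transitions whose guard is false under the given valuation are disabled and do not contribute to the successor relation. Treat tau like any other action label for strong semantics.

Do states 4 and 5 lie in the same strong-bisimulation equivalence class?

Answer: BISIMILAR

Analysis:
Bisimulation quotient by refinement:
  π0 = {{0,1,2,3,4,5}}
  π1 = {{0,4,5},{1},{2},{3}}
Fixed point at round 2; 4 class(es).
[4]={0,4,5}  [5]={0,4,5}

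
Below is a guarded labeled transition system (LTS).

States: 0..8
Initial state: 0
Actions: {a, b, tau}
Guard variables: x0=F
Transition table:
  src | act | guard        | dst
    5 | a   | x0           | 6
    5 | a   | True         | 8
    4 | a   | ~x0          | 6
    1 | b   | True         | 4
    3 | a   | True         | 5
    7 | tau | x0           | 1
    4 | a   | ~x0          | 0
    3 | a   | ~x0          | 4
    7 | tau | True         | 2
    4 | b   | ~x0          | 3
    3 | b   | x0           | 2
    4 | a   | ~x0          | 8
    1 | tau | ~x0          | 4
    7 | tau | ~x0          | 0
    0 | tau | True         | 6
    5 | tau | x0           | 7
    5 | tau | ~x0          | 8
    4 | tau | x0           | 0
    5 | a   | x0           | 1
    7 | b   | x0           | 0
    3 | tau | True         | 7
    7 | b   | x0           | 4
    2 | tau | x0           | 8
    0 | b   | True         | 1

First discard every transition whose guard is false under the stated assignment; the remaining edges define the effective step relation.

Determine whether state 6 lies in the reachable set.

Guard filter leaves 15 enabled edge(s).
depth 0: {0}
depth 1: {1,6}  total {0,1,6}
depth 2: {4}  total {0,1,4,6}
depth 3: {3,8}  total {0,1,3,4,6,8}
depth 4: {5,7}  total {0,1,3,4,5,6,7,8}
depth 5: {2}  total {0,1,2,3,4,5,6,7,8}
R = {0,1,2,3,4,5,6,7,8}
trace reaching 6: tau

Answer: REACHABLE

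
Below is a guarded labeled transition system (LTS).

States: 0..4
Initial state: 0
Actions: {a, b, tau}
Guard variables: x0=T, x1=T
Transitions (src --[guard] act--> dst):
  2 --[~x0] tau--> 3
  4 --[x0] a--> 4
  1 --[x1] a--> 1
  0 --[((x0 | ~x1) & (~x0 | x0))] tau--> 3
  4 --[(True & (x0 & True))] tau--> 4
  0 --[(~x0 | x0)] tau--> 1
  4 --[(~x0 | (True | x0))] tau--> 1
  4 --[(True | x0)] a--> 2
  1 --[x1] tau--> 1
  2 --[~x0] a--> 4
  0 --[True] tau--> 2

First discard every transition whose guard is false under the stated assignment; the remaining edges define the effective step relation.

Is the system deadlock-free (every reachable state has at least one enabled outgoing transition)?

R = {0,1,2,3}
  0: tau→1  tau→2  tau→3  [3 out]
  1: a→1  tau→1  [2 out]
  2: ∅  [no exit]
  3: ∅  [no exit]
Path to 2: tau

Answer: DEADLOCK at state 2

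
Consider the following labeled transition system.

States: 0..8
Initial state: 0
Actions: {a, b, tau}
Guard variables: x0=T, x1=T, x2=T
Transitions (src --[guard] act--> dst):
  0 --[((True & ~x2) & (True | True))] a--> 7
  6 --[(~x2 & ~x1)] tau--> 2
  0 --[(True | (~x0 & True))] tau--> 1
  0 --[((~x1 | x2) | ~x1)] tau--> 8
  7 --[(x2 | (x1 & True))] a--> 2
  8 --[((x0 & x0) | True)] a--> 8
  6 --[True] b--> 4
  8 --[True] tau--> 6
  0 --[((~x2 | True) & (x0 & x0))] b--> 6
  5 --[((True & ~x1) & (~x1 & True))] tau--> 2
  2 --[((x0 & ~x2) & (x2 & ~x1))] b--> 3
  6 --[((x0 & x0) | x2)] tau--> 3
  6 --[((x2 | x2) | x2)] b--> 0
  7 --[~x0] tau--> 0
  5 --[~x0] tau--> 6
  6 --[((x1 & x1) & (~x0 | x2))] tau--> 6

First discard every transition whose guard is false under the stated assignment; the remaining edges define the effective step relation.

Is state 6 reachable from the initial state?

Answer: REACHABLE

Working:
Guard filter leaves 10 enabled edge(s).
L0 = {0}
L1 = {1,6,8}  cumulative {0,1,6,8}
L2 = {3,4}  cumulative {0,1,3,4,6,8}
Reachable = {0,1,3,4,6,8}
witness 6: b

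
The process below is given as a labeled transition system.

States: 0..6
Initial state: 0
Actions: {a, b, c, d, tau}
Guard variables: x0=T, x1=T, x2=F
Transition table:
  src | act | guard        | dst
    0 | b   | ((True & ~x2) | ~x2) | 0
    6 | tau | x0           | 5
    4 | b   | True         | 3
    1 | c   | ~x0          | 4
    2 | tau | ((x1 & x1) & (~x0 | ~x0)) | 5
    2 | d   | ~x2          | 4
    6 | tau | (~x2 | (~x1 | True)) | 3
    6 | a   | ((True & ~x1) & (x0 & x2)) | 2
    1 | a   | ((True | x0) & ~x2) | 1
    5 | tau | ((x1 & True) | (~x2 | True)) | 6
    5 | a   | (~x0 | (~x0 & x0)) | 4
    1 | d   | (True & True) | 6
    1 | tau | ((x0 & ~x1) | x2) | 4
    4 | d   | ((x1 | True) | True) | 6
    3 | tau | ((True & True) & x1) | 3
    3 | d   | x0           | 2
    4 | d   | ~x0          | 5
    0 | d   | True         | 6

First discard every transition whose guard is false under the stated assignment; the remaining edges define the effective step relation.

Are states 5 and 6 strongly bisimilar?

Answer: NOT BISIMILAR

Analysis:
Bisimulation quotient by refinement:
  round 0: {{0,1,2,3,4,5,6}}
  round 1: {{0,4},{1},{2},{3},{5,6}}
  round 2: {{0},{1},{2},{3},{4},{5},{6}}
Fixed point at round 3; 7 class(es).
[5]={5}  [6]={6}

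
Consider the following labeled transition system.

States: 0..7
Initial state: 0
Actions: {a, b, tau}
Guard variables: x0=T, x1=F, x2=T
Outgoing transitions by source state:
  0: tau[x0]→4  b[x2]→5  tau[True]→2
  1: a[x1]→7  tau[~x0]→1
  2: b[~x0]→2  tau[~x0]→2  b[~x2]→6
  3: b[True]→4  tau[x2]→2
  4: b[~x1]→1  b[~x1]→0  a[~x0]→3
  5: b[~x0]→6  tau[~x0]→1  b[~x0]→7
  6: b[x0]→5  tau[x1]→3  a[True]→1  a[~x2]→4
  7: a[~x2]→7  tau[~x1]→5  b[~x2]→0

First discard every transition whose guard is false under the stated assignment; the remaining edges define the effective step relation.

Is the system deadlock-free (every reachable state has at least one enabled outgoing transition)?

Reach set: {0,1,2,4,5}
  0: b→5  tau→2  tau→4  [deg 3]
  1: ∅  [no exit]
  2: ∅  [no exit]
  4: b→0  b→1  [deg 2]
  5: ∅  [no exit]
witness 1: tau·b

Answer: DEADLOCK at state 1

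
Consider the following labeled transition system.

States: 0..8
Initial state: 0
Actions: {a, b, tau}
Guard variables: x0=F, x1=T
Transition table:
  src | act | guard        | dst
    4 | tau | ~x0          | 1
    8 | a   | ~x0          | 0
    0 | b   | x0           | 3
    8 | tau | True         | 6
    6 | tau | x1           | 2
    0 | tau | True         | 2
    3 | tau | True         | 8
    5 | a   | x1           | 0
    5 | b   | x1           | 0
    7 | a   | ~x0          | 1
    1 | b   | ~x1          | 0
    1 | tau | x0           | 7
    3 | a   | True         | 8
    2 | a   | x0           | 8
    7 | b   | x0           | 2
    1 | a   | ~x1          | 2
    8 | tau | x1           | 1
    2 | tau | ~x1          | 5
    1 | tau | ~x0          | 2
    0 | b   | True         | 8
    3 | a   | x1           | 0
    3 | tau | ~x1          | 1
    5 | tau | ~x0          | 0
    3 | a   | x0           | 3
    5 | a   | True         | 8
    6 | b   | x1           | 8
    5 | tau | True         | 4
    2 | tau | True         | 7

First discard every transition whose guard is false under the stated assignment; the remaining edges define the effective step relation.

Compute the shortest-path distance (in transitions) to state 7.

Answer: 2

Trace:
BFS to 7:
  Layer 0: {0}
  Layer 1: {2,8}
  Layer 2: {1,6,7}
7 enters at depth 2; path tau·tau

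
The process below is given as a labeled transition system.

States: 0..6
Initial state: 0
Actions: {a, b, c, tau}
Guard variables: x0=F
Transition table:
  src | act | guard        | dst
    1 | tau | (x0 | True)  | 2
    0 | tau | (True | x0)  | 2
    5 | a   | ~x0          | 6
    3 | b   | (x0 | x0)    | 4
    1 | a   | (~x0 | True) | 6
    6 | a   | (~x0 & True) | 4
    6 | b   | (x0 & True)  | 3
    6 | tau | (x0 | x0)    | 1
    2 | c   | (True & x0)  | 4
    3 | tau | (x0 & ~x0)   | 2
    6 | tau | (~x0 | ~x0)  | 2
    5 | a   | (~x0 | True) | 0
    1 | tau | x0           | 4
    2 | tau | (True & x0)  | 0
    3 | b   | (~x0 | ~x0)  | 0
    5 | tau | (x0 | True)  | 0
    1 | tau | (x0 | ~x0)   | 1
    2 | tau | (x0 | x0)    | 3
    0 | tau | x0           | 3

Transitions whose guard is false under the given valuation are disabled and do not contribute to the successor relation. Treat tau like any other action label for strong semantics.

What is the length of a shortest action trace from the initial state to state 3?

Answer: UNREACHABLE

Trace:
Layered search for 3:
  depth 0: {0}
  depth 1: {2}
3 never appears.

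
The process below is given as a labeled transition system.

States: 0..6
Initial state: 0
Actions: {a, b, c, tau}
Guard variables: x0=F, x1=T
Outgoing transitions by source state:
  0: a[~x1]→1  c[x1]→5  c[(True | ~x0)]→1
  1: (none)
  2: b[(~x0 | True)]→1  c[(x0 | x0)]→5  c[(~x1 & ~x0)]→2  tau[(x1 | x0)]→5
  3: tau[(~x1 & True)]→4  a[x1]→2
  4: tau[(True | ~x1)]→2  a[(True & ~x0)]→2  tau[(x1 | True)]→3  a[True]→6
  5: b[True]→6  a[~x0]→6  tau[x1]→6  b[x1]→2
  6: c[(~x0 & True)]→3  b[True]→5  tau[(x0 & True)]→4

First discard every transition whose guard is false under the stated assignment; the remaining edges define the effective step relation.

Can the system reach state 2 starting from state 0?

Answer: REACHABLE

Trace:
After dropping false guards: 15 live edges.
Layer 0: {0}
Layer 1: {1,5}  cumulative {0,1,5}
Layer 2: {2,6}  cumulative {0,1,2,5,6}
Layer 3: {3}  cumulative {0,1,2,3,5,6}
R = {0,1,2,3,5,6}
trace reaching 2: c·b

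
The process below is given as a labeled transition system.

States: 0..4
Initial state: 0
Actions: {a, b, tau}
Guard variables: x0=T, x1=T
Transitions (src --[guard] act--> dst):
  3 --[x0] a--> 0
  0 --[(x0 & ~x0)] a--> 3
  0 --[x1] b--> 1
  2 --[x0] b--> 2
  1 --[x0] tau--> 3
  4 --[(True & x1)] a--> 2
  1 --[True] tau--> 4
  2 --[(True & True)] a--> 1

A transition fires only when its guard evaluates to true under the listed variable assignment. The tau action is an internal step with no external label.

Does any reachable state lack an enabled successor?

R = {0,1,2,3,4}
  0: b→1  [1 exit(s)]
  1: tau→3  tau→4  [2 exit(s)]
  2: a→1  b→2  [2 exit(s)]
  3: a→0  [1 exit(s)]
  4: a→2  [1 exit(s)]

Answer: DEADLOCK-FREE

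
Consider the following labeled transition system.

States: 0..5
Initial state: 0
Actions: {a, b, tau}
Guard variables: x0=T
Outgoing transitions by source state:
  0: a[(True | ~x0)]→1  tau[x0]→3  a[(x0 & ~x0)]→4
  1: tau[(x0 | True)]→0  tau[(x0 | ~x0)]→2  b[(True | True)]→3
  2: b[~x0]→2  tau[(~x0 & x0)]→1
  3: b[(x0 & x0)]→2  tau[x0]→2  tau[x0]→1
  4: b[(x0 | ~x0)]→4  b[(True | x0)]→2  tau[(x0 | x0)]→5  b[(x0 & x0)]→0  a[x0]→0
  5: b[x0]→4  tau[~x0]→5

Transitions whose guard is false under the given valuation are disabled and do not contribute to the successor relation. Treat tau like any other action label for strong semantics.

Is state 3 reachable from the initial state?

Answer: REACHABLE

Analysis:
After dropping false guards: 14 live edges.
depth 0: {0}
depth 1: {1,3}  cumulative {0,1,3}
depth 2: {2}  cumulative {0,1,2,3}
R = {0,1,2,3}
witness 3: tau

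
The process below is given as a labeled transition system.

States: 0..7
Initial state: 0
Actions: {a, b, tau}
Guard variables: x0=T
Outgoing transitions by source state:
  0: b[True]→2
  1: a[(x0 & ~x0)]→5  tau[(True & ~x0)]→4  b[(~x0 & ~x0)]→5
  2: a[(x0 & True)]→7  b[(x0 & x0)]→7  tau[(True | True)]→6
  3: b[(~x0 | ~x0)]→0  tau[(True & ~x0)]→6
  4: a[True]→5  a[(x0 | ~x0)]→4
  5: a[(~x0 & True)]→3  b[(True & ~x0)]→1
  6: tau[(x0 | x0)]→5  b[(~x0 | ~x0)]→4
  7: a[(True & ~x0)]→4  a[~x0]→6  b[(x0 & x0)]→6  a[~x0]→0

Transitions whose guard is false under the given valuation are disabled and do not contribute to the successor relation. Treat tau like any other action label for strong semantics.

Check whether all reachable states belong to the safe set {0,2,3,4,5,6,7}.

Allowed set {0,2,3,4,5,6,7}
Reach set: {0,2,5,6,7}
  0: safe
  2: safe
  5: safe
  6: safe
  7: safe

Answer: INVARIANT HOLDS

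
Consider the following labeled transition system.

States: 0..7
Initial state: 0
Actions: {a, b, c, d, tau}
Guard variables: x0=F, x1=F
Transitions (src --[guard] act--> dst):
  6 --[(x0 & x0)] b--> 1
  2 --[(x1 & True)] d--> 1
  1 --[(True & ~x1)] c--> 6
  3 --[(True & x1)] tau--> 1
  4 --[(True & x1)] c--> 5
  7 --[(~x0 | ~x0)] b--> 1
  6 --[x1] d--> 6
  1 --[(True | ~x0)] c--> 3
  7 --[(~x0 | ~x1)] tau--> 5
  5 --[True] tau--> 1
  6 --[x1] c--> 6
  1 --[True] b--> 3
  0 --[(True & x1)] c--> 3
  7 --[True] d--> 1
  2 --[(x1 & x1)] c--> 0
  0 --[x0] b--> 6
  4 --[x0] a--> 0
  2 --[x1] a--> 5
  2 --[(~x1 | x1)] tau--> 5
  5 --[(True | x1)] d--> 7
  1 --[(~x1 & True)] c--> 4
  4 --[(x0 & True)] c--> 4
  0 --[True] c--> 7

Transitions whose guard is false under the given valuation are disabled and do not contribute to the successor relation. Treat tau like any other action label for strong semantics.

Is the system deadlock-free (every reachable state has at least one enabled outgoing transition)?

Answer: DEADLOCK at state 3

Trace:
R = {0,1,3,4,5,6,7}
  0: c→7  [1 out]
  1: b→3  c→3  c→4  c→6  [4 out]
  3: ∅  [deadlock]
  4: ∅  [deadlock]
  5: d→7  tau→1  [2 out]
  6: ∅  [deadlock]
  7: b→1  d→1  tau→5  [3 out]
trace reaching 3: c·b·c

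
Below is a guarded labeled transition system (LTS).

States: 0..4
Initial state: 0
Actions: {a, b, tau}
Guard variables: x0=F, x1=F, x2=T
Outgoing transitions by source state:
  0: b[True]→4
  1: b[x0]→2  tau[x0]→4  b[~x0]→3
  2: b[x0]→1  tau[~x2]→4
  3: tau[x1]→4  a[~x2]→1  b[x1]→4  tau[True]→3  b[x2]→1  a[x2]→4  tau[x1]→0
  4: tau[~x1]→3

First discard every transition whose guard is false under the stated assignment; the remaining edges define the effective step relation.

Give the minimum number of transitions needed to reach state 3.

Answer: 2

Analysis:
BFS to 3:
  Layer 0: {0}
  Layer 1: {4}
  Layer 2: {3}
depth(3)=2, e.g. b·tau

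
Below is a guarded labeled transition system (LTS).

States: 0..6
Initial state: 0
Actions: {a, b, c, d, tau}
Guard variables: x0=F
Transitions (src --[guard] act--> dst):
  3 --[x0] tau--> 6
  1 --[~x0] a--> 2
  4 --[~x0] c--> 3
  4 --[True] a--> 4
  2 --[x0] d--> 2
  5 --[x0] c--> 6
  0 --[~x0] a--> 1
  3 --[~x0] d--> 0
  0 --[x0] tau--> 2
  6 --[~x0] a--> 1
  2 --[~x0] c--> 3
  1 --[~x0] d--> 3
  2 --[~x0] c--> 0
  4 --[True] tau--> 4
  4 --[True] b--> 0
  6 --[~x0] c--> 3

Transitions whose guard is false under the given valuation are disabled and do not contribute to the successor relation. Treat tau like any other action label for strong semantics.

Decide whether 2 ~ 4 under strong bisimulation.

Answer: NOT BISIMILAR

Analysis:
Refine partition for ~:
  π0 = {{0,1,2,3,4,5,6}}
  π1 = {{0},{1},{2},{3},{4},{5},{6}}
stable after 2 split(s): 7 block(s)
[2]={2}  [4]={4}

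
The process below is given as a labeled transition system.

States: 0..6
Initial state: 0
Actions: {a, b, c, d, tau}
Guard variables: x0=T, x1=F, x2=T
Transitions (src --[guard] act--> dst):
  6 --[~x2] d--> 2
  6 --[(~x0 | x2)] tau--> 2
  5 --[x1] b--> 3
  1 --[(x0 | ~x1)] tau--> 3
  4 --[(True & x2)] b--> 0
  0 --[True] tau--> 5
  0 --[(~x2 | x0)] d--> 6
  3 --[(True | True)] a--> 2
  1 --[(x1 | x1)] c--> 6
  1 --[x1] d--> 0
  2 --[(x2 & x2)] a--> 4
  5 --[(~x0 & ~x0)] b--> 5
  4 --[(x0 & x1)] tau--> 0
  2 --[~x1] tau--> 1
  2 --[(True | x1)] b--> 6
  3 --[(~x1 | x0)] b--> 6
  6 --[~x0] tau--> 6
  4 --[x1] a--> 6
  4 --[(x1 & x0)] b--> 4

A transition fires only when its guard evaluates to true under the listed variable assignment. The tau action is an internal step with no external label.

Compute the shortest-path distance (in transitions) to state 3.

BFS to 3:
  L0 = {0}
  L1 = {5,6}
  L2 = {2}
  L3 = {1,4}
  L4 = {3}
first hit 3 at d=4 via d·tau·tau·tau

Answer: 4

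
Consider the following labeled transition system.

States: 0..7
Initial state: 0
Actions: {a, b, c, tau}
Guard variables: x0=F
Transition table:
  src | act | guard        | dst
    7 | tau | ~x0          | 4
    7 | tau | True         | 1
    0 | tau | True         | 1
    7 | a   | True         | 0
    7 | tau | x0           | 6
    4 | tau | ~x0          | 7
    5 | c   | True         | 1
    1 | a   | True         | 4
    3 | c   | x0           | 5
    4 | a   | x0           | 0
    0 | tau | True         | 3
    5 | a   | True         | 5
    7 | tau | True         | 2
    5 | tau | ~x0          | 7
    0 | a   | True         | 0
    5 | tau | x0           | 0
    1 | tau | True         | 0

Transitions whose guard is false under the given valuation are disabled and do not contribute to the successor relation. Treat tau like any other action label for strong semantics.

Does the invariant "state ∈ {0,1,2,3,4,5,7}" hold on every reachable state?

Allowed set {0,1,2,3,4,5,7}
Reach set: {0,1,2,3,4,7}
  0: ✓
  1: ✓
  2: ✓
  3: ✓
  4: ✓
  7: ✓

Answer: INVARIANT HOLDS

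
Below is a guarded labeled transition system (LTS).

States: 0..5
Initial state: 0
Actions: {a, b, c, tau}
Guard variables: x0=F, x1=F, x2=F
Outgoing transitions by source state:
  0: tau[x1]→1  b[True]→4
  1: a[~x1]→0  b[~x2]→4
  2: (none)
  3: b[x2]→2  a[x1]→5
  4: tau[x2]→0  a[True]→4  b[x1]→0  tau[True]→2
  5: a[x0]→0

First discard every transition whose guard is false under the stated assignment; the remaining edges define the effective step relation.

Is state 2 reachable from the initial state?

Guard filter leaves 5 enabled edge(s).
depth 0: {0}
depth 1: {4}  cumulative {0,4}
depth 2: {2}  cumulative {0,2,4}
Reach set: {0,2,4}
trace reaching 2: b·tau

Answer: REACHABLE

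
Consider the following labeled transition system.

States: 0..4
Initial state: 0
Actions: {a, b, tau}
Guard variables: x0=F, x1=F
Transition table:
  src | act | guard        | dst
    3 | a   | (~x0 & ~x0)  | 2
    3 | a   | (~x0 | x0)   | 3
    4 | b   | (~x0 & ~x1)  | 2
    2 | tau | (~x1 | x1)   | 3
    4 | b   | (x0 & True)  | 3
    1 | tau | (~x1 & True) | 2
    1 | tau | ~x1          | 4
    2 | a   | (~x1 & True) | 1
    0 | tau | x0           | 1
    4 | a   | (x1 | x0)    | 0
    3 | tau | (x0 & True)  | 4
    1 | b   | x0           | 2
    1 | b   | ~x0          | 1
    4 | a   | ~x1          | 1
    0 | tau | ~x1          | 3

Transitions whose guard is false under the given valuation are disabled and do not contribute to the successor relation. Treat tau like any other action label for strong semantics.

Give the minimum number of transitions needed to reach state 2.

Answer: 2

Working:
Breadth-first toward 2:
  depth 0: {0}
  depth 1: {3}
  depth 2: {2}
2 enters at depth 2; path tau·a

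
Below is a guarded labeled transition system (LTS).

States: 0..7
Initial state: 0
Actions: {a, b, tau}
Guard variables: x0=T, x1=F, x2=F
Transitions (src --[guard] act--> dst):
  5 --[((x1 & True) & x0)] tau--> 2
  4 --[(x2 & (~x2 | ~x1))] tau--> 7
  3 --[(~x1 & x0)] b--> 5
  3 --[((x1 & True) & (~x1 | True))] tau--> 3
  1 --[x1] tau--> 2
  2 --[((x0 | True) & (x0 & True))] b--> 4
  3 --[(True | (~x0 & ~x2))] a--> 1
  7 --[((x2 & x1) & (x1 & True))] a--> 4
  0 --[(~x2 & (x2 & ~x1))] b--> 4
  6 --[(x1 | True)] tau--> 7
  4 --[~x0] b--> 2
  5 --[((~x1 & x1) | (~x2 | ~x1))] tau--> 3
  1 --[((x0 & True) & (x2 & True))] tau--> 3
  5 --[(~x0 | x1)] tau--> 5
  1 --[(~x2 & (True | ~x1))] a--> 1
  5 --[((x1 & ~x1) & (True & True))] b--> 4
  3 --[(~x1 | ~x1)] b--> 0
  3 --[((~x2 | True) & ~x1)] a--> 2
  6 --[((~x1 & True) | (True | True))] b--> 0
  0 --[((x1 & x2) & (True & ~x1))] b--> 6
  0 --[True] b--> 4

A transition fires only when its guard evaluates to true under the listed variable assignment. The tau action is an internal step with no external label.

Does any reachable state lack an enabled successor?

R = {0,4}
  0: b→4  [1 out]
  4: ∅  [deadlock]
witness 4: b

Answer: DEADLOCK at state 4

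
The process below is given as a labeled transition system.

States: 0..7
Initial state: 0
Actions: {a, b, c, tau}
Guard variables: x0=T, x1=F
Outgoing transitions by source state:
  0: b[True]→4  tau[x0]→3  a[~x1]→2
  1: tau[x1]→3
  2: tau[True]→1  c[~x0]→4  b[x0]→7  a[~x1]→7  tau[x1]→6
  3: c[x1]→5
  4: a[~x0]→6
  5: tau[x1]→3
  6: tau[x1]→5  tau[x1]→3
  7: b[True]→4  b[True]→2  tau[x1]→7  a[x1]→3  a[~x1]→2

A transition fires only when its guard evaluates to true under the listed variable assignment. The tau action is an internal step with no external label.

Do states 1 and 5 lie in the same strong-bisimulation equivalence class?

Answer: BISIMILAR

Trace:
Refine partition for ~:
  π0 = {{0,1,2,3,4,5,6,7}}
  π1 = {{0,2},{1,3,4,5,6},{7}}
  π2 = {{0},{1,3,4,5,6},{2},{7}}
Fixed point at round 3; 4 class(es).
[1]={1,3,4,5,6}  [5]={1,3,4,5,6}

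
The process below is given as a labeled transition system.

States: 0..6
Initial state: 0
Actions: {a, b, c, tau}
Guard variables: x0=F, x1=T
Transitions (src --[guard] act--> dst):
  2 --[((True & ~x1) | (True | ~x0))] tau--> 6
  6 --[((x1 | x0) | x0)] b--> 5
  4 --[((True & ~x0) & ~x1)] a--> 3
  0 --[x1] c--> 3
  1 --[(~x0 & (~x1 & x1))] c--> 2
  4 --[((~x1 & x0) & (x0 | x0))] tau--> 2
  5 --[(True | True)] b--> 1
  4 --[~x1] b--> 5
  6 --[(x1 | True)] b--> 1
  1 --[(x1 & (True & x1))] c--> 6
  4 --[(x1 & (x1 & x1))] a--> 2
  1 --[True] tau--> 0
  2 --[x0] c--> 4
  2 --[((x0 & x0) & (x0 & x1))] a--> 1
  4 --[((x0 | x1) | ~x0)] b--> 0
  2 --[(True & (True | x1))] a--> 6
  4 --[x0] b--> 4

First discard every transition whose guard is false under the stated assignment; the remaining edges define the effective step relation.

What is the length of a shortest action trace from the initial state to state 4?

Answer: UNREACHABLE

Working:
Breadth-first toward 4:
  Layer 0: {0}
  Layer 1: {3}
4 never appears.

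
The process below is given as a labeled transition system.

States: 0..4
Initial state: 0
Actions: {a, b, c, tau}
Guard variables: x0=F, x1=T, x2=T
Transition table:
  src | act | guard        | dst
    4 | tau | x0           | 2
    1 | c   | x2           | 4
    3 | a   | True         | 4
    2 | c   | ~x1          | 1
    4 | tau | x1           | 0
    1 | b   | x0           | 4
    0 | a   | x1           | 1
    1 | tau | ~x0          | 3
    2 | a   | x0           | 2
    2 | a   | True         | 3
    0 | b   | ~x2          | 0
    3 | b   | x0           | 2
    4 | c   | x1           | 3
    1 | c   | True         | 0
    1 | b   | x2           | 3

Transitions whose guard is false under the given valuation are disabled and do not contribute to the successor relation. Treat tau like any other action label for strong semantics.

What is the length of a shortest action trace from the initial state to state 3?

Answer: 2

Trace:
Layered search for 3:
  depth 0: {0}
  depth 1: {1}
  depth 2: {3,4}
first hit 3 at d=2 via a·b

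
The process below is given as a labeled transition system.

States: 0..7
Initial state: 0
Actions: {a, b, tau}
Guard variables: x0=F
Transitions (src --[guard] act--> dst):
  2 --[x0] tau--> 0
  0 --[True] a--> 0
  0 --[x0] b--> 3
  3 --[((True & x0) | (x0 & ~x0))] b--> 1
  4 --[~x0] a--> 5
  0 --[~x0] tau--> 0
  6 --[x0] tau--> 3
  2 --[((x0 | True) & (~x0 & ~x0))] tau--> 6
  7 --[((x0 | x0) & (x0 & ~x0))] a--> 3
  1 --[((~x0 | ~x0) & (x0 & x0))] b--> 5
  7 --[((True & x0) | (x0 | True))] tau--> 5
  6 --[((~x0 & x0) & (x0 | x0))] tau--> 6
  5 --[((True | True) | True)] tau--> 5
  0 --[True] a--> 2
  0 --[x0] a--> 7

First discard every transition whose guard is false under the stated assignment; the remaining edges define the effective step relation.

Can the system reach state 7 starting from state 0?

After dropping false guards: 7 live edges.
Layer 0: {0}
Layer 1: {2}  cumulative {0,2}
Layer 2: {6}  cumulative {0,2,6}
Reachable = {0,2,6}

Answer: UNREACHABLE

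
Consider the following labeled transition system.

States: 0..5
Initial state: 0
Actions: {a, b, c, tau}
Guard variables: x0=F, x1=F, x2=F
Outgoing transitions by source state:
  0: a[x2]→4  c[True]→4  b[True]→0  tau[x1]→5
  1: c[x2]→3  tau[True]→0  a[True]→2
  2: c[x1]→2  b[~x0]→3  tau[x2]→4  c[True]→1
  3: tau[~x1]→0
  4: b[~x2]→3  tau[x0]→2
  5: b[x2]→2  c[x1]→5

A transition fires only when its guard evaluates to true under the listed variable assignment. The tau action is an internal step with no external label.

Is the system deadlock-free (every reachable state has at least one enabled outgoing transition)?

Answer: DEADLOCK-FREE

Analysis:
R = {0,3,4}
  0: b→0  c→4  [deg 2]
  3: tau→0  [deg 1]
  4: b→3  [deg 1]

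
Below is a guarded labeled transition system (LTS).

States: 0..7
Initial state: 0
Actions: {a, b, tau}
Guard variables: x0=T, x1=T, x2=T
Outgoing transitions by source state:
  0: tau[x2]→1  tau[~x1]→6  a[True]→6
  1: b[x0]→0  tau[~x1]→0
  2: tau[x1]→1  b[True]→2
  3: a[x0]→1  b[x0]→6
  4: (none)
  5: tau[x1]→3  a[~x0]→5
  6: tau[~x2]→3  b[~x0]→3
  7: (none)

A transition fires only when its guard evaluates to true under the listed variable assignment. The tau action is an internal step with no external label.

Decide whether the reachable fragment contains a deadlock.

R = {0,1,6}
  0: a→6  tau→1  [2 exit(s)]
  1: b→0  [1 exit(s)]
  6: ∅  [no exit]
witness 6: a

Answer: DEADLOCK at state 6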